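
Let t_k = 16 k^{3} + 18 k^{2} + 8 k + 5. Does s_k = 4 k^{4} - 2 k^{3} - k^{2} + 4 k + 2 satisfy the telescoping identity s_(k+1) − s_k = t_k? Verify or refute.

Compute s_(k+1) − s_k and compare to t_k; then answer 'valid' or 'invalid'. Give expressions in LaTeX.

s_(k+1) = 4*k**4 + 14*k**3 + 17*k**2 + 12*k + 7
s_(k+1) − s_k = 16*k**3 + 18*k**2 + 8*k + 5
(s_(k+1) − s_k) − t_k = 0

Valid: the claim telescopes to t_k.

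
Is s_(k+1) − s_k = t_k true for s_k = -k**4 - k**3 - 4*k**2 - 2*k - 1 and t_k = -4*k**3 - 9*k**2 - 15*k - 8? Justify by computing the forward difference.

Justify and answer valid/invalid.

s_(k+1) = -k**4 - 5*k**3 - 13*k**2 - 17*k - 9
s_(k+1) − s_k = -4*k**3 - 9*k**2 - 15*k - 8
(s_(k+1) − s_k) − t_k = 0

Valid: the claim telescopes to t_k.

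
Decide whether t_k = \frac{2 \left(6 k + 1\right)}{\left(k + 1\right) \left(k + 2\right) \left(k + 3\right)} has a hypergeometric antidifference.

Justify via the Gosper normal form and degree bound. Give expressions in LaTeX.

Yes. s_k = \frac{k \left(7 k - 3\right)}{2 \left(k + 1\right) \left(k + 2\right)}.

Ratio r(k) = (k + 1)*(6*k + 7)/((k + 4)*(6*k + 1)).
Gosper form: A/B · C(k+1)/C(k) with A=k + 1, B=k + 4, C=k + 1/6.
Set up (k + 1)·f(k+1) − (k + 3)·f(k) − (k + 1/6) = 0.
From deg A=1, deg B=1, deg C=1: d=2.
Solving with deg f ≤ 2: f(k) = k*(7*k - 3)/24.
Get s_k = R·t_k = k*(7*k - 3)/(2*(k + 1)*(k + 2)) with R(k) = B(k−1)f(k)/C(k) = k*(k + 3)*(7*k - 3)/(4*(6*k + 1)).
Verify: 2*(6*k + 1)/(k**3 + 6*k**2 + 11*k + 6) matches t_k.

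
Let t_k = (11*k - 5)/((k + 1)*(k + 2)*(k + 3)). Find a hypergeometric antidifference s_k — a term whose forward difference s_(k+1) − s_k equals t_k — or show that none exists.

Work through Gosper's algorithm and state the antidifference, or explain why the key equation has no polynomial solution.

Compute t_(k+1)/t_k: get (k + 1)*(11*k + 6)/((k + 4)*(11*k - 5)).
Normal form (A,B,C) = (k + 1, k + 4, k - 5/11).
Set up (k + 1)·f(k+1) − (k + 3)·f(k) − (k - 5/11) = 0.
d = 2 from the (1,1,1) case.
Solve for f: f(k) = k*(3*k - 13)/22 (degree 2 ≤ 2).
R(k) = B(k−1)·f(k)/C(k) = k*(k + 3)*(3*k - 13)/(2*(11*k - 5)); s_k = R·t_k = k*(3*k - 13)/(2*(k + 1)*(k + 2)).
Check: Δs_k = (11*k - 5)/(k**3 + 6*k**2 + 11*k + 6). ✓

s_k = k*(3*k - 13)/(2*(k + 1)*(k + 2))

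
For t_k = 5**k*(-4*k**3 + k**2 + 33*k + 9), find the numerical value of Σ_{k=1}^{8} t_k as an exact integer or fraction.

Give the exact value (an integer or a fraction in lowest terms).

Compute t_(k+1)/t_k: get 5*(4*k**3 + 11*k**2 - 23*k - 39)/(4*k**3 - k**2 - 33*k - 9).
Take A(k)=5, B(k)=1, C(k)=k**3 - k**2/4 - 33*k/4 - 9/4.
Solve (5)·f(k+1) − (1)·f(k) = k**3 - k**2/4 - 33*k/4 - 9/4.
deg f ≤ 3 (via 0,0,3).
Solving with deg f ≤ 3: f(k) = (k**3 - 4*k**2 - 2*k + 4)/4.
Get s_k = R·t_k = 5**k*(-k**3 + 4*k**2 + 2*k - 4) with R(k) = B(k−1)f(k)/C(k) = (k**3 - 4*k**2 - 2*k + 4)/(4*k**3 - k**2 - 33*k - 9).
Verify: 5**k*(-4*k**3 + k**2 + 33*k + 9) matches t_k.
Σ_(k=1)^(8) t_k = s_(9) − s_(1) = -763671875 − (5) = -763671880.

Σ = -763671880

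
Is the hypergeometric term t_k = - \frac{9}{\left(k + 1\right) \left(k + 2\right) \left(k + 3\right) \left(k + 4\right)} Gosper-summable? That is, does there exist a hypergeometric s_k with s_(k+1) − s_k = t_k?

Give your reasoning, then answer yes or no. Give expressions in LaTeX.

t_(k+1)/t_k = (k + 1)/(k + 5).
Factor: A=k + 1; B=k + 5; C=1.
Need (k + 1)·f(k+1) − (k + 4)·f(k) = 1.
Degrees (1,1,0) ⇒ d ≤ 3.
Match coefficients ⇒ f(k) = k*(k**2 + 6*k + 11)/18.
R(k) = B(k−1)·f(k)/C(k) = k*(k + 4)*(k**2 + 6*k + 11)/18; s_k = R·t_k = k*(-k**2 - 6*k - 11)/(2*(k + 1)*(k + 2)*(k + 3)).
s_(k+1) − s_k = -9/(k**4 + 10*k**3 + 35*k**2 + 50*k + 24) = t_k.

Yes. s_k = \frac{k \left(- k^{2} - 6 k - 11\right)}{2 \left(k + 1\right) \left(k + 2\right) \left(k + 3\right)}.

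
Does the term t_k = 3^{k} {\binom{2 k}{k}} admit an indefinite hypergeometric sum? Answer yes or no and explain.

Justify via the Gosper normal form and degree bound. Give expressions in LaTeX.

No — key equation has no polynomial f.

r(k) = 6*(2*k + 1)/(k + 1) after simplifying.
Normal form (A,B,C) = (12*k + 6, k + 1, 1).
Set up (12*k + 6)·f(k+1) − (k)·f(k) − (1) = 0.
From deg A=1, deg B=1, deg C=0: d=-1.
Bound -1 < 0, so the key equation has no polynomial solution.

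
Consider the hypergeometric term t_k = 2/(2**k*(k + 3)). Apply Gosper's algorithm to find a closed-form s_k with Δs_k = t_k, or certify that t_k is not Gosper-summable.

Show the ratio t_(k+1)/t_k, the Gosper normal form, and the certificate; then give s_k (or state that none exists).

Ratio r(k) = (k + 3)/(2*(k + 4)).
Factor: A=k/2 + 3/2; B=k + 4; C=1.
Need (k/2 + 3/2)·f(k+1) − (k + 3)·f(k) = 1.
Degrees (1,1,0) ⇒ d ≤ -1.
deg f ≤ -1 is impossible — no certificate.

none — t_k is not Gosper-summable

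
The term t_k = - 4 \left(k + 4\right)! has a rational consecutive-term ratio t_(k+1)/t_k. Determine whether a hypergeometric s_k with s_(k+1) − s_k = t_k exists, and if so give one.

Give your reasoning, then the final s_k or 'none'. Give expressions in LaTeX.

no hypergeometric antidifference exists

r(k) = k + 5 after simplifying.
So A=k + 5 and B=1, with C=1.
Key eq: (k + 5)·f(k+1) = (1)·f(k) + (1).
Degrees (1,0,0) ⇒ d ≤ -1.
Negative degree bound (-1): no f exists, t_k not Gosper-summable.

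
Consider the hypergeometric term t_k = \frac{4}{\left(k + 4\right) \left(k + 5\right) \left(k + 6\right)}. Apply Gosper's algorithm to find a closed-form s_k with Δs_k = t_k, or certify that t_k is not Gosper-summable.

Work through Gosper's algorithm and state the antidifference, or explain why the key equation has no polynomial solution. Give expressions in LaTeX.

s_k = \frac{k \left(k + 9\right)}{10 \left(k + 4\right) \left(k + 5\right)}

Step 1: r(k) = (k + 4)/(k + 7).
Normal form (A,B,C) = (k + 4, k + 7, 1).
f must satisfy (k + 4)·f(k+1) − (k + 6)·f(k) = 1.
Degrees (1,1,0) ⇒ d ≤ 2.
Solve for f: f(k) = k*(k + 9)/40 (degree 2 ≤ 2).
So s_k = (B(k−1)f/C)·t_k = (k*(k + 6)*(k + 9)/40)·t_k = k*(k + 9)/(10*(k + 4)*(k + 5)).
s_(k+1) − s_k = 4/(k**3 + 15*k**2 + 74*k + 120) = t_k.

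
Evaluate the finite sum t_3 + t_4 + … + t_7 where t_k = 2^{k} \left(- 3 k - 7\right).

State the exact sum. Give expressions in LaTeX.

Σ = -6320

Compute t_(k+1)/t_k: get 2*(3*k + 10)/(3*k + 7).
Gosper form: A/B · C(k+1)/C(k) with A=2, B=1, C=k + 7/3.
Solve (2)·f(k+1) − (1)·f(k) = k + 7/3.
Degrees (0,0,1) ⇒ d ≤ 1.
Match coefficients ⇒ f(k) = (3*k + 1)/3.
R(k) = B(k−1)·f(k)/C(k) = (3*k + 1)/(3*k + 7); s_k = R·t_k = 2**k*(-3*k - 1).
Δs = 2**k*(-3*k - 7), as required.
Telescoping: Σ = s_(8) − s_(3) = -6400 − (-80) = -6320.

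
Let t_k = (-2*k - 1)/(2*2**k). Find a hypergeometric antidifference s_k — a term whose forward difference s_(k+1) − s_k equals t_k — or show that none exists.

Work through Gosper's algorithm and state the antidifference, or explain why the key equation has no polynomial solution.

Compute t_(k+1)/t_k: get (2*k + 3)/(2*(2*k + 1)).
So A=1/2 and B=1, with C=k + 1/2.
f must satisfy (1/2)·f(k+1) − (1)·f(k) = k + 1/2.
From deg A=0, deg B=0, deg C=1: d=1.
Coefficient equations give f(k) = -2*k - 3.
Then R = B(k−1)f/C = -2*(2*k + 3)/(2*k + 1), so s_k = R(k)·t_k = (2*k + 3)/2**k.
Check: Δs_k = (-2*k - 1)/(2*2**k). ✓

s_k = (2*k + 3)/2**k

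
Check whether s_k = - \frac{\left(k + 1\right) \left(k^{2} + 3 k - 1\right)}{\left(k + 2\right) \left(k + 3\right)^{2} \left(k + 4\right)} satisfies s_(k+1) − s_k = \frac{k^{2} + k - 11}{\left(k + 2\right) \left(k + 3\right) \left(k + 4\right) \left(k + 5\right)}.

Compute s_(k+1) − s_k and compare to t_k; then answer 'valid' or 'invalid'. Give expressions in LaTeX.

Invalid: residual \frac{4 \left(- k^{3} - 6 k^{2} - 3 k + 19\right)}{k^{6} + 21 k^{5} + 181 k^{4} + 819 k^{3} + 2050 k^{2} + 2688 k + 1440} ≠ 0.

s_(k+1) = -(k + 2)*(3*k + (k + 1)**2 + 2)/((k + 3)*(k + 4)**2*(k + 5))
s_(k+1) − s_k = (k**4 + 4*k**3 - 16*k**2 - 77*k - 56)/(k**6 + 21*k**5 + 181*k**4 + 819*k**3 + 2050*k**2 + 2688*k + 1440)
(s_(k+1) − s_k) − t_k = 4*(-k**3 - 6*k**2 - 3*k + 19)/(k**6 + 21*k**5 + 181*k**4 + 819*k**3 + 2050*k**2 + 2688*k + 1440)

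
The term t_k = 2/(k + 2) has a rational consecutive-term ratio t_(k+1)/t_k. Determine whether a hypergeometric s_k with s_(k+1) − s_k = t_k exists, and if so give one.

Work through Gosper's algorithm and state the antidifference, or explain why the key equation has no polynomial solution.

r(k) = (k + 2)/(k + 3) after simplifying.
So A=k + 2 and B=k + 3, with C=1.
f must satisfy (k + 2)·f(k+1) − (k + 2)·f(k) = 1.
Degrees (1,1,0) ⇒ d ≤ 0.
Put f(k) = c0: A·f(k+1) − B(k−1)·f(k) − C = -1; need -1 = 0 — inconsistent ⇒ no f, not summable.

none (Gosper's algorithm certifies no s_k)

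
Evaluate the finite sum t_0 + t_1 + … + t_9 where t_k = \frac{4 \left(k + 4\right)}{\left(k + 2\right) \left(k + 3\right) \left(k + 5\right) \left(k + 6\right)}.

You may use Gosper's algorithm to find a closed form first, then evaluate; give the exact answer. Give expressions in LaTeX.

Compute t_(k+1)/t_k: get (k + 2)*(k + 5)**2/((k + 4)**2*(k + 7)).
So A=k + 2 and B=k + 7, with C=k**2 + 8*k + 16.
Need (k + 2)·f(k+1) − (k + 6)·f(k) = k**2 + 8*k + 16.
Bound: deg f ≤ 4.
Coefficient equations give f(k) = k*(k + 3)*(k + 4)*(k + 7)/20.
Get s_k = R·t_k = k*(k + 7)/(5*(k**2 + 7*k + 10)) with R(k) = B(k−1)f(k)/C(k) = k*(k + 3)*(k + 6)*(k + 7)/(20*(k + 4)).
Check: Δs_k = 4*(k + 4)/(k**4 + 16*k**3 + 91*k**2 + 216*k + 180). ✓
Σ_(k=0)^(9) t_k = s_(10) − s_(0) = 17/90 − (0) = 17/90.

Σ = 17/90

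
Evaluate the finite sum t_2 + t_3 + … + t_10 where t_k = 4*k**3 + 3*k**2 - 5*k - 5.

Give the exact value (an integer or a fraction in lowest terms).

Σ = 12933

Ratio r(k) = (4*k**3 + 15*k**2 + 13*k - 3)/(4*k**3 + 3*k**2 - 5*k - 5).
Gosper form: A/B · C(k+1)/C(k) with A=1, B=1, C=k**3 + 3*k**2/4 - 5*k/4 - 5/4.
Key eq: (1)·f(k+1) = (1)·f(k) + (k**3 + 3*k**2/4 - 5*k/4 - 5/4).
Bound: deg f ≤ 4.
Solve for f: f(k) = k*(k**3 - k**2 - 3*k - 2)/4 (degree 4 ≤ 4).
So s_k = (B(k−1)f/C)·t_k = (k*(k**3 - k**2 - 3*k - 2)/(4*k**3 + 3*k**2 - 5*k - 5))·t_k = k*(k**3 - k**2 - 3*k - 2).
Verify: 4*k**3 + 3*k**2 - 5*k - 5 matches t_k.
Sum = s_(11) − s_(2); s_(11) = 12925, s_(2) = -8 ⇒ 12933.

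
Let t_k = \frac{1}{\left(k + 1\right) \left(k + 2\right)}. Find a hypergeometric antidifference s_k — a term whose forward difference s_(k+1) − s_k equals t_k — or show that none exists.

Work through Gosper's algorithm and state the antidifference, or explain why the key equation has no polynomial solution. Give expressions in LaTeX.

t_(k+1)/t_k = (k + 1)/(k + 3).
Factor: A=k + 1; B=k + 3; C=1.
Set up (k + 1)·f(k+1) − (k + 2)·f(k) − (1) = 0.
Bound: deg f ≤ 1.
Solve for f: f(k) = k (degree 1 ≤ 1).
Then R = B(k−1)f/C = k*(k + 2), so s_k = R(k)·t_k = k/(k + 1).
Δs = 1/(k**2 + 3*k + 2), as required.

s_k = \frac{k}{k + 1}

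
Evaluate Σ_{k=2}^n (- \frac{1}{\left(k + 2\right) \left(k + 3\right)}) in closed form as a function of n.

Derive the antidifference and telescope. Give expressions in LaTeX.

Ratio r(k) = (k + 2)/(k + 4).
A = k + 2, B = k + 4, C = 1.
Solve (k + 2)·f(k+1) − (k + 3)·f(k) = 1.
Degrees (1,1,0) ⇒ d ≤ 1.
Coefficient equations give f(k) = k/2.
R(k) = B(k−1)·f(k)/C(k) = k*(k + 3)/2; s_k = R·t_k = -k/(2*k + 4).
s_(k+1) − s_k = -1/(k**2 + 5*k + 6) = t_k.
s_(n+1) = (-n - 1)/(2*(n + 3)) and s_(2) = -1/4, so S(n) = (1 - n)/(4*(n + 3)).

S(n) = \frac{1 - n}{4 \left(n + 3\right)}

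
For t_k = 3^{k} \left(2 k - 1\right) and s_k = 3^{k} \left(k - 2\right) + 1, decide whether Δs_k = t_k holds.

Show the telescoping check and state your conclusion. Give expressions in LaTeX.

s_(k+1) = 3**(k + 1)*(k - 1) + 1
s_(k+1) − s_k = 3**k*(2*k - 1)
(s_(k+1) − s_k) − t_k = 0

valid; difference matches t_k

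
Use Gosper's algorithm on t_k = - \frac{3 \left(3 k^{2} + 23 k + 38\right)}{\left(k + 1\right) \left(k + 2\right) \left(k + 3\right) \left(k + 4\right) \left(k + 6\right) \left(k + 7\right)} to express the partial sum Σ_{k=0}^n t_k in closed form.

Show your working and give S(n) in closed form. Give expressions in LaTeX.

S(n) = \frac{- n^{3} - 13 n^{2} - 50 n - 38}{6 \left(n^{3} + 13 n^{2} + 50 n + 56\right)}

Ratio r(k) = (k + 1)*(k + 6)*(23*k + 3*(k + 1)**2 + 61)/((k + 5)*(k + 8)*(3*k**2 + 23*k + 38)).
A = k + 1, B = k + 8, C = k**3 + 38*k**2/3 + 51*k + 190/3.
f must satisfy (k + 1)·f(k+1) − (k + 7)·f(k) = k**3 + 38*k**2/3 + 51*k + 190/3.
Bound: deg f ≤ 6.
Solving with deg f ≤ 6: f(k) = k*(k + 2)*(k + 4)*(k + 5)*(k**2 + 10*k + 27)/54.
Get s_k = R·t_k = k*(-k**2 - 10*k - 27)/(6*(k**3 + 10*k**2 + 27*k + 18)) with R(k) = B(k−1)f(k)/C(k) = k*(k + 2)*(k + 4)*(k + 7)*(k**2 + 10*k + 27)/(18*(3*k**2 + 23*k + 38)).
s_(k+1) − s_k = 3*(-3*k**2 - 23*k - 38)/(k**6 + 23*k**5 + 207*k**4 + 925*k**3 + 2144*k**2 + 2412*k + 1008) = t_k.
Evaluate: s_(n+1) = (-n**3 - 13*n**2 - 50*n - 38)/(6*(n**3 + 13*n**2 + 50*n + 56)); subtract s_(0) = 0 ⇒ S(n) = (-n**3 - 13*n**2 - 50*n - 38)/(6*(n**3 + 13*n**2 + 50*n + 56)).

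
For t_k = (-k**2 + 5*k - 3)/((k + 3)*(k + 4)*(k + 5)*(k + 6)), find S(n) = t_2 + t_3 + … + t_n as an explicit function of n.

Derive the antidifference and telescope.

The ratio is (k**3 - 10*k - 3)/(k**3 + 2*k**2 - 32*k + 21).
A = k + 3, B = k + 7, C = k**2 - 5*k + 3.
f must satisfy (k + 3)·f(k+1) − (k + 6)·f(k) = k**2 - 5*k + 3.
Bound: deg f ≤ 3.
Coefficient equations give f(k) = k*(k**2 - 8*k + 27)/20.
So s_k = (B(k−1)f/C)·t_k = (k*(k + 6)*(k**2 - 8*k + 27)/(20*(k**2 - 5*k + 3)))·t_k = k*(-k**2 + 8*k - 27)/(20*(k + 3)*(k + 4)*(k + 5)).
s_(k+1) − s_k = (-k**2 + 5*k - 3)/(k**4 + 18*k**3 + 119*k**2 + 342*k + 360) = t_k.
Evaluate: s_(n+1) = (-n**3 + 5*n**2 - 14*n - 20)/(20*(n**3 + 15*n**2 + 74*n + 120)); subtract s_(2) = -1/140 ⇒ S(n) = (-3*n**3 + 25*n**2 - 12*n - 10)/(70*(n**3 + 15*n**2 + 74*n + 120)).

S(n) = (-3*n**3 + 25*n**2 - 12*n - 10)/(70*(n**3 + 15*n**2 + 74*n + 120))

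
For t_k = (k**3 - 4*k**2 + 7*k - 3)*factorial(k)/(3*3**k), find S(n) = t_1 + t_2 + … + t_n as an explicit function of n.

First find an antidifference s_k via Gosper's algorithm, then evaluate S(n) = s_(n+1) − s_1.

Compute t_(k+1)/t_k: get (k**4 + k**2 + 3*k + 1)/(3*(k**3 - 4*k**2 + 7*k - 3)).
So A=k/3 + 1/3 and B=1, with C=k**3 - 4*k**2 + 7*k - 3.
Need (k/3 + 1/3)·f(k+1) − (1)·f(k) = k**3 - 4*k**2 + 7*k - 3.
Bound: deg f ≤ 2.
Coefficient equations give f(k) = 3*k*(k - 4).
So s_k = (B(k−1)f/C)·t_k = (3*k*(k - 4)/(k**3 - 4*k**2 + 7*k - 3))·t_k = k*(k - 4)*factorial(k)/3**k.
Δs = (k**3 - 4*k**2 + 7*k - 3)*factorial(k)/(3*3**k), as required.
s_(n+1) = 3**(-n - 1)*(n - 3)*(n + 1)*factorial(n + 1) and s_(1) = -1, so S(n) = 3**(-n - 1)*(3**(n + 1) + n**3*factorial(n) - n**2*factorial(n) - 5*n*factorial(n) - 3*factorial(n)).

S(n) = 3**(-n - 1)*(3**(n + 1) + n**3*factorial(n) - n**2*factorial(n) - 5*n*factorial(n) - 3*factorial(n))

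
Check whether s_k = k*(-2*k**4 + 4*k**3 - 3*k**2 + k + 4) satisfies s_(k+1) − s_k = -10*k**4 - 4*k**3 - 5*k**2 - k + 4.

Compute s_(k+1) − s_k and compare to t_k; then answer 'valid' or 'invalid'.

Valid — Δs_k = t_k.

s_(k+1) = -2*k**5 - 6*k**4 - 7*k**3 - 4*k**2 + 3*k + 4
s_(k+1) − s_k = -10*k**4 - 4*k**3 - 5*k**2 - k + 4
(s_(k+1) − s_k) − t_k = 0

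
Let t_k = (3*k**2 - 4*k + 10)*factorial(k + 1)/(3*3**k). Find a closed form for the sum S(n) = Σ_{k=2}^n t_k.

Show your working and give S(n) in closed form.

S(n) = 3**(-n - 1)*(-4*3**n + 3*n**3*factorial(n) + 8*n**2*factorial(n) + 3*n*factorial(n) - 2*factorial(n))

Ratio r(k) = (k + 2)*(-4*k + 3*(k + 1)**2 + 6)/(3*(3*k**2 - 4*k + 10)).
Normal form (A,B,C) = (k/3 + 2/3, 1, k**2 - 4*k/3 + 10/3).
Set up (k/3 + 2/3)·f(k+1) − (1)·f(k) − (k**2 - 4*k/3 + 10/3) = 0.
deg f ≤ 1 (via 1,0,2).
A polynomial solution: f(k) = 3*k - 4.
So s_k = (B(k−1)f/C)·t_k = (3*(3*k - 4)/(3*k**2 - 4*k + 10))·t_k = (3*k - 4)*factorial(k + 1)/3**k.
Check: Δs_k = (3*k**2 - 4*k + 10)*factorial(k + 1)/(3*3**k). ✓
Σ_(k=2)^n t_k = s_(n+1) − s_(2) = (3**(-n - 1)*(3*n - 1)*factorial(n + 2)) − (4/3), i.e. 3**(-n - 1)*(-4*3**n + 3*n**3*factorial(n) + 8*n**2*factorial(n) + 3*n*factorial(n) - 2*factorial(n)).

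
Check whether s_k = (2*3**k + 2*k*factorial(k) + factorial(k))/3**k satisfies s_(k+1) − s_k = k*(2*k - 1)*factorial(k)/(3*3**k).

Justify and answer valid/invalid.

s_(k+1) = (6*3**k + 2*k**2*factorial(k) + 5*k*factorial(k) + 3*factorial(k))/(3*3**k)
s_(k+1) − s_k = k*(2*k - 1)*factorial(k)/(3*3**k)
(s_(k+1) − s_k) − t_k = 0

Valid — Δs_k = t_k.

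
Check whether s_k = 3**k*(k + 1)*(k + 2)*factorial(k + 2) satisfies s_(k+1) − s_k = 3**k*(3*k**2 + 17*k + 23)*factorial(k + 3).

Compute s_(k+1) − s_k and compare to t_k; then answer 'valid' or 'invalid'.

s_(k+1) = 3**(k + 1)*(k + 2)*(k + 3)*factorial(k + 3)
s_(k+1) − s_k = 3**k*(k + 2)*(3*k**2 + 17*k + 26)*factorial(k + 2)
(s_(k+1) − s_k) − t_k = -3**k*(3*k**2 + 14*k + 17)*factorial(k + 2)

Invalid: residual -3**k*(3*k**2 + 14*k + 17)*factorial(k + 2) ≠ 0.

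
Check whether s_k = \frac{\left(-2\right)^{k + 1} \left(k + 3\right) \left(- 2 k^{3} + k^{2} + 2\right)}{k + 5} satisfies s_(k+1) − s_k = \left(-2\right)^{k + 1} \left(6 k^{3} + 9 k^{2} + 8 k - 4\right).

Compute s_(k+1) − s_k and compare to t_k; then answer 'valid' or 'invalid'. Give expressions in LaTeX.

Invalid: residual \frac{\left(-2\right)^{k + 2} \left(6 k^{4} + 41 k^{3} + 52 k^{2} + 36 k - 22\right)}{k^{2} + 11 k + 30} ≠ 0.

s_(k+1) = (-2)**(k + 2)*(k + 4)*(-2*(k + 1)**3 + (k + 1)**2 + 2)/(k + 6)
s_(k+1) − s_k = (-2)**(k + 1)*(6*k**5 + 63*k**4 + 205*k**3 + 250*k**2 + 124*k - 76)/(k**2 + 11*k + 30)
(s_(k+1) − s_k) − t_k = (-2)**(k + 2)*(6*k**4 + 41*k**3 + 52*k**2 + 36*k - 22)/(k**2 + 11*k + 30)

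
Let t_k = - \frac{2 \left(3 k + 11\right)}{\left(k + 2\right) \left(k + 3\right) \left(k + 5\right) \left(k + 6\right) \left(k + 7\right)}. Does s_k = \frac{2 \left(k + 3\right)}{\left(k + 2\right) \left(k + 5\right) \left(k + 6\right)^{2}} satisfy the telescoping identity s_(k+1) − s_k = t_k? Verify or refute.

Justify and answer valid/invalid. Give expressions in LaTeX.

Invalid: residual \frac{6 \left(4 k^{2} + 39 k + 87\right)}{k^{7} + 36 k^{6} + 544 k^{5} + 4458 k^{4} + 21307 k^{3} + 59082 k^{2} + 87444 k + 52920} ≠ 0.

s_(k+1) = 2*(k + 4)/((k + 3)*(k + 6)*(k + 7)**2)
s_(k+1) − s_k = 2*((k + 2)*(k + 4)*(k + 5)*(k + 6) - (k + 3)**2*(k + 7)**2)/((k + 2)*(k + 3)*(k + 5)*(k + 6)**2*(k + 7)**2)
(s_(k+1) − s_k) − t_k = 6*(4*k**2 + 39*k + 87)/(k**7 + 36*k**6 + 544*k**5 + 4458*k**4 + 21307*k**3 + 59082*k**2 + 87444*k + 52920)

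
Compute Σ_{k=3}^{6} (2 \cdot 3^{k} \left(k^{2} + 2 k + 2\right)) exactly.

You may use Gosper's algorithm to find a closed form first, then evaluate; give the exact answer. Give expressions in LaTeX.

t_(k+1)/t_k = 3*(k**2 + 4*k + 5)/(k**2 + 2*k + 2).
Take A(k)=3, B(k)=1, C(k)=k**2 + 2*k + 2.
Key eq: (3)·f(k+1) = (1)·f(k) + (k**2 + 2*k + 2).
Degrees (0,0,2) ⇒ d ≤ 2.
Solve for f: f(k) = (k**2 - k + 2)/2 (degree 2 ≤ 2).
Certificate R = B(k−1)f/C = (k**2 - k + 2)/(2*(k**2 + 2*k + 2)) gives s_k = 3**k*(k**2 - k + 2).
Check: Δs_k = 2*3**k*(k**2 + 2*k + 2). ✓
Sum = s_(7) − s_(3); s_(7) = 96228, s_(3) = 216 ⇒ 96012.

Σ = 96012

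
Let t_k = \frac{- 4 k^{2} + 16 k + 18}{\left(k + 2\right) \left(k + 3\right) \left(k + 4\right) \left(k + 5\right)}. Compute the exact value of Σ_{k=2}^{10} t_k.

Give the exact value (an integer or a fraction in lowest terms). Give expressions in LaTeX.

Ratio r(k) = (2*k**3 - 23*k - 30)/(2*k**3 + 4*k**2 - 57*k - 54).
Factor: A=k + 2; B=k + 6; C=k**2 - 4*k - 9/2.
f must satisfy (k + 2)·f(k+1) − (k + 5)·f(k) = k**2 - 4*k - 9/2.
Degrees (1,1,2) ⇒ d ≤ 3.
Solving with deg f ≤ 3: f(k) = -k*(k**2 + 57*k + 50)/48.
So s_k = (B(k−1)f/C)·t_k = (-k*(k + 5)*(k**2 + 57*k + 50)/(24*(2*k**2 - 8*k - 9)))·t_k = k*(k**2 + 57*k + 50)/(12*(k + 2)*(k + 3)*(k + 4)).
Check: Δs_k = 2*(-2*k**2 + 8*k + 9)/(k**4 + 14*k**3 + 71*k**2 + 154*k + 120). ✓
Evaluate s at k=11 and k=2: 209/780 and 7/30; difference 9/260.

Σ = 9/260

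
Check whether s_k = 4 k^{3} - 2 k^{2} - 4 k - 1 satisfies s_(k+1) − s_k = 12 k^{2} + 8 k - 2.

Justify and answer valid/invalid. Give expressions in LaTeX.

s_(k+1) = 4*k**3 + 10*k**2 + 4*k - 3
s_(k+1) − s_k = 12*k**2 + 8*k - 2
(s_(k+1) − s_k) − t_k = 0

valid (s_(k+1) − s_k reduces to t_k)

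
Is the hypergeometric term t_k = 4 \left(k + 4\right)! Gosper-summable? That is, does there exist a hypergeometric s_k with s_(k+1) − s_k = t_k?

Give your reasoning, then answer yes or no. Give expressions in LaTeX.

No — negative degree bound, so no certificate f.

The ratio is k + 5.
A = k + 5, B = 1, C = 1.
Need (k + 5)·f(k+1) − (1)·f(k) = 1.
Degrees (1,0,0) ⇒ d ≤ -1.
d = -1 < 0 ⇒ no nonzero polynomial f; not summable.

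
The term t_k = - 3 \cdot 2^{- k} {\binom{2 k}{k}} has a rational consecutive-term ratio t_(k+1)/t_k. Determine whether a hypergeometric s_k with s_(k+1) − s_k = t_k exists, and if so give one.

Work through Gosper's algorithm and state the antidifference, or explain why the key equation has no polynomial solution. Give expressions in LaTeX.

none (Gosper's algorithm certifies no s_k)

t_(k+1)/t_k = (2*k + 1)/(k + 1).
Normal form (A,B,C) = (2*k + 1, k + 1, 1).
Set up (2*k + 1)·f(k+1) − (k)·f(k) − (1) = 0.
From deg A=1, deg B=1, deg C=0: d=-1.
Bound -1 < 0, so the key equation has no polynomial solution.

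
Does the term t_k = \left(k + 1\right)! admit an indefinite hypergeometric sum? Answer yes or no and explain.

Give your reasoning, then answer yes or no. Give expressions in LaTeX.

Compute t_(k+1)/t_k: get k + 2.
A = k + 2, B = 1, C = 1.
Solve (k + 2)·f(k+1) − (1)·f(k) = 1.
Bound: deg f ≤ -1.
d = -1 < 0 ⇒ no nonzero polynomial f; not summable.

No — t_k has no hypergeometric antidifference.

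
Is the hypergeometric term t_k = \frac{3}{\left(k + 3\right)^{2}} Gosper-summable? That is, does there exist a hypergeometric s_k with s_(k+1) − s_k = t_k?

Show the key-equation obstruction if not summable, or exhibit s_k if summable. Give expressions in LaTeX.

r(k) = (k + 3)**2/(k + 4)**2 after simplifying.
So A=k**2 + 6*k + 9 and B=k**2 + 8*k + 16, with C=1.
Set up (k**2 + 6*k + 9)·f(k+1) − (k**2 + 6*k + 9)·f(k) − (1) = 0.
d = 0 from the (2,2,0) case.
Write f(k) = c0. Then LHS − RHS = -1, requiring -1 = 0: contradictory. No certificate.

No — the linear system for f has no solution.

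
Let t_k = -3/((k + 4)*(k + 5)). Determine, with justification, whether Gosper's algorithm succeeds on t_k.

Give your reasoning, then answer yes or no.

Step 1: r(k) = (k + 4)/(k + 6).
Factor: A=k + 4; B=k + 6; C=1.
Need (k + 4)·f(k+1) − (k + 5)·f(k) = 1.
deg f ≤ 1 (via 1,1,0).
Solve for f: f(k) = k/4 (degree 1 ≤ 1).
Certificate R = B(k−1)f/C = k*(k + 5)/4 gives s_k = -3*k/(4*k + 16).
Verify: -3/(k**2 + 9*k + 20) matches t_k.

Yes. s_k = -3*k/(4*k + 16).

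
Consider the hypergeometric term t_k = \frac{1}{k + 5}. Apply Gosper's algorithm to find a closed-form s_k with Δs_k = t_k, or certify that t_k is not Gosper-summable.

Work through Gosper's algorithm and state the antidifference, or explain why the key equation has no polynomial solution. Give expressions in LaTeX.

Compute t_(k+1)/t_k: get (k + 5)/(k + 6).
Factor: A=k + 5; B=k + 6; C=1.
Set up (k + 5)·f(k+1) − (k + 5)·f(k) − (1) = 0.
From deg A=1, deg B=1, deg C=0: d=0.
f = c0 ⇒ A·f(k+1) − B(k−1)·f(k) − C = -1. The system {-1 = 0} is inconsistent; no antidifference.

none — t_k is not Gosper-summable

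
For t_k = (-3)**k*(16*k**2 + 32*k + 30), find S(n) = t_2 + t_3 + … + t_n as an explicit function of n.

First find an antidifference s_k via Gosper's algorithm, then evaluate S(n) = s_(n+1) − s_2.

r(k) = 3*(-8*k**2 - 32*k - 39)/(8*k**2 + 16*k + 15) after simplifying.
Factor: A=-3; B=1; C=k**2 + 2*k + 15/8.
f must satisfy (-3)·f(k+1) − (1)·f(k) = k**2 + 2*k + 15/8.
From deg A=0, deg B=0, deg C=2: d=2.
Solving with deg f ≤ 2: f(k) = -(4*k**2 + 2*k + 3)/16.
Then R = B(k−1)f/C = -(4*k**2 + 2*k + 3)/(2*(8*k**2 + 16*k + 15)), so s_k = R(k)·t_k = (-3)**k*(-4*k**2 - 2*k - 3).
s_(k+1) − s_k = (-3)**k*(16*k**2 + 32*k + 30) = t_k.
Telescope: S(n) = s_(n+1) − s_(2) = 3*(-3)**n*(4*n**2 + 10*n + 9) − (-207) = 12*(-3)**n*n**2 + 30*(-3)**n*n + 27*(-3)**n + 207.

S(n) = 12*(-3)**n*n**2 + 30*(-3)**n*n + 27*(-3)**n + 207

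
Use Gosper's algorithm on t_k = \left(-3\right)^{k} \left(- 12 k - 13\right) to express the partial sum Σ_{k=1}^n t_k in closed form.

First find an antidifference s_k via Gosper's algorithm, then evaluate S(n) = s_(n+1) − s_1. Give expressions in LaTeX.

S(n) = - 9 \left(-3\right)^{n} n - 12 \left(-3\right)^{n} + 12

r(k) = 3*(-12*k - 25)/(12*k + 13) after simplifying.
Normal form (A,B,C) = (-3, 1, k + 13/12).
f must satisfy (-3)·f(k+1) − (1)·f(k) = k + 13/12.
Degrees (0,0,1) ⇒ d ≤ 1.
Coefficient equations give f(k) = -(3*k + 1)/12.
Then R = B(k−1)f/C = -(3*k + 1)/(12*k + 13), so s_k = R(k)·t_k = (-3)**k*(3*k + 1).
Δs = (-3)**k*(-12*k - 13), as required.
Telescope: S(n) = s_(n+1) − s_(1) = (-3)**(n + 1)*(3*n + 4) − (-12) = -9*(-3)**n*n - 12*(-3)**n + 12.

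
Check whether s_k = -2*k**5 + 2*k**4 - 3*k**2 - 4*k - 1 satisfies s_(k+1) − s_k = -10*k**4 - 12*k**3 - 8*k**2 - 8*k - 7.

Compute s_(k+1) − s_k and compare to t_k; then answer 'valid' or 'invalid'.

valid; difference matches t_k

s_(k+1) = -4*k - 2*(k + 1)**5 + 2*(k + 1)**4 - 3*(k + 1)**2 - 5
s_(k+1) − s_k = -10*k**4 - 12*k**3 - 8*k**2 - 8*k - 7
(s_(k+1) − s_k) − t_k = 0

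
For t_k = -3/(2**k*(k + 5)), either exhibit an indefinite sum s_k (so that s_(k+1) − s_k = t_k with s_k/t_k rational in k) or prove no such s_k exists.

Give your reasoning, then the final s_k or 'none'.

t_(k+1)/t_k = (k + 5)/(2*(k + 6)).
Factor: A=k/2 + 5/2; B=k + 6; C=1.
Set up (k/2 + 5/2)·f(k+1) − (k + 5)·f(k) − (1) = 0.
deg f ≤ -1 (via 1,1,0).
Bound -1 < 0, so the key equation has no polynomial solution.

none (Gosper's algorithm certifies no s_k)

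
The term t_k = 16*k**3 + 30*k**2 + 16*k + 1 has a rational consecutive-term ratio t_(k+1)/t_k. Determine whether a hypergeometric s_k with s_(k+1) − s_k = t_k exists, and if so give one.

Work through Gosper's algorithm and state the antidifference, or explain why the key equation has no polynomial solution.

Ratio r(k) = (16*k**3 + 78*k**2 + 124*k + 63)/(16*k**3 + 30*k**2 + 16*k + 1).
So A=1 and B=1, with C=k**3 + 15*k**2/8 + k + 1/16.
Solve (1)·f(k+1) − (1)·f(k) = k**3 + 15*k**2/8 + k + 1/16.
d = 4 from the (0,0,3) case.
Match coefficients ⇒ f(k) = k*(4*k**3 + 2*k**2 - 3*k - 2)/16.
R(k) = B(k−1)·f(k)/C(k) = k*(4*k**3 + 2*k**2 - 3*k - 2)/(16*k**3 + 30*k**2 + 16*k + 1); s_k = R·t_k = k*(4*k**3 + 2*k**2 - 3*k - 2).
Verify: 16*k**3 + 30*k**2 + 16*k + 1 matches t_k.

s_k = k*(4*k**3 + 2*k**2 - 3*k - 2)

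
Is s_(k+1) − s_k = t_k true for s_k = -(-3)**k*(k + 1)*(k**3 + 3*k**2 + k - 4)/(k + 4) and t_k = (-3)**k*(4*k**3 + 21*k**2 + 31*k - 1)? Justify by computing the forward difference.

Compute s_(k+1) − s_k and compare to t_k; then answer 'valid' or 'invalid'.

Invalid: residual (-3)**(k + 1)*(4*k**4 + 38*k**3 + 118*k**2 + 124*k - 8)/(k**2 + 9*k + 20) ≠ 0.

s_(k+1) = 3*(-3)**k*(k + 2)*(k + (k + 1)**3 + 3*(k + 1)**2 - 3)/(k + 5)
s_(k+1) − s_k = (-3)**k*(4*k**5 + 45*k**4 + 186*k**3 + 344*k**2 + 239*k + 4)/(k**2 + 9*k + 20)
(s_(k+1) − s_k) − t_k = (-3)**(k + 1)*(4*k**4 + 38*k**3 + 118*k**2 + 124*k - 8)/(k**2 + 9*k + 20)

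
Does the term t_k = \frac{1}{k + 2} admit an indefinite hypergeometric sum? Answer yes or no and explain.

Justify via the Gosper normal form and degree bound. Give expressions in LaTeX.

No. Not Gosper-summable.

Compute t_(k+1)/t_k: get (k + 2)/(k + 3).
Factor: A=k + 2; B=k + 3; C=1.
Solve (k + 2)·f(k+1) − (k + 2)·f(k) = 1.
d = 0 from the (1,1,0) case.
Put f(k) = c0: A·f(k+1) − B(k−1)·f(k) − C = -1; need -1 = 0 — inconsistent ⇒ no f, not summable.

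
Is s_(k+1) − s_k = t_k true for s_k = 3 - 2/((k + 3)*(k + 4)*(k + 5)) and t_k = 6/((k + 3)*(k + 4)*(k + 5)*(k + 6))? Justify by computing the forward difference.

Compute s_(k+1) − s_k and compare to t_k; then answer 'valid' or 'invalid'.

s_(k+1) = 3 - 2/((k + 4)*(k + 5)*(k + 6))
s_(k+1) − s_k = 6/((k + 3)*(k + 4)*(k + 5)*(k + 6))
(s_(k+1) − s_k) − t_k = 0

Valid: the claim telescopes to t_k.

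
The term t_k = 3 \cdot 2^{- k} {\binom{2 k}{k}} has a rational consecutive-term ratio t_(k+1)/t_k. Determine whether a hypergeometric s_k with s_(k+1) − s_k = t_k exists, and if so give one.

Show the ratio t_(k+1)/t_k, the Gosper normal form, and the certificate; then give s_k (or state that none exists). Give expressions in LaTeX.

not Gosper-summable; s_k does not exist

Ratio r(k) = (2*k + 1)/(k + 1).
Take A(k)=2*k + 1, B(k)=k + 1, C(k)=1.
Set up (2*k + 1)·f(k+1) − (k)·f(k) − (1) = 0.
Bound: deg f ≤ -1.
deg f ≤ -1 is impossible — no certificate.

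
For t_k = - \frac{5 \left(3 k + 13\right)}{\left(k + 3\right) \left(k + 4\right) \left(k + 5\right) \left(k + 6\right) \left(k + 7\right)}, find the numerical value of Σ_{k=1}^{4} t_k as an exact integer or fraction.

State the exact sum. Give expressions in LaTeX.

Σ = -89/3696

Step 1: r(k) = (k + 3)*(3*k + 16)/((k + 8)*(3*k + 13)).
Factor: A=k + 3; B=k + 8; C=k + 13/3.
Solve (k + 3)·f(k+1) − (k + 7)·f(k) = k + 13/3.
Degrees (1,1,1) ⇒ d ≤ 4.
A polynomial solution: f(k) = k*(k + 4)*(k**2 + 14*k + 63)/270.
Then R = B(k−1)f/C = k*(k + 4)*(k + 7)*(k**2 + 14*k + 63)/(90*(3*k + 13)), so s_k = R(k)·t_k = k*(-k**2 - 14*k - 63)/(18*(k**3 + 14*k**2 + 63*k + 90)).
Verify: 5*(-3*k - 13)/(k**5 + 25*k**4 + 245*k**3 + 1175*k**2 + 2754*k + 2520) matches t_k.
Evaluate s at k=5 and k=1: -79/1584 and -13/504; difference -89/3696.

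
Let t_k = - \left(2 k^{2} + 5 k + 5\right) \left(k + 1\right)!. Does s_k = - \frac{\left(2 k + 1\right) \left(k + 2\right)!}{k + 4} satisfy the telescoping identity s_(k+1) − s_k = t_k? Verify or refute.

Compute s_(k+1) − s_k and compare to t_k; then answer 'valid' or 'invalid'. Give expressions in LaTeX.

s_(k+1) = -(2*k + 3)*factorial(k + 3)/(k + 5)
s_(k+1) − s_k = -(2*k**3 + 15*k**2 + 34*k + 31)*factorial(k + 2)/((k + 4)*(k + 5))
(s_(k+1) − s_k) − t_k = 2*(2*k**3 + 13*k**2 + 23*k + 19)*factorial(k + 1)/((k + 4)*(k + 5))

Invalid: residual \frac{2 \left(2 k^{3} + 13 k^{2} + 23 k + 19\right) \left(k + 1\right)!}{\left(k + 4\right) \left(k + 5\right)} ≠ 0.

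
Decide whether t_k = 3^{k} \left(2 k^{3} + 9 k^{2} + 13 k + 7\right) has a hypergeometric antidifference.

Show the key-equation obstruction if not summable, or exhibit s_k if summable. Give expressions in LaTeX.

Compute t_(k+1)/t_k: get 3*(2*k**3 + 15*k**2 + 37*k + 31)/(2*k**3 + 9*k**2 + 13*k + 7).
So A=3 and B=1, with C=k**3 + 9*k**2/2 + 13*k/2 + 7/2.
f must satisfy (3)·f(k+1) − (1)·f(k) = k**3 + 9*k**2/2 + 13*k/2 + 7/2.
deg f ≤ 3 (via 0,0,3).
Solving with deg f ≤ 3: f(k) = (k**3 + 2*k - 1)/2.
Certificate R = B(k−1)f/C = (k**3 + 2*k - 1)/(2*k**3 + 9*k**2 + 13*k + 7) gives s_k = 3**k*(k**3 + 2*k - 1).
Δs = 3**k*(-k**3 + 4*k + 3*(k + 1)**3 + 4), as required.

Yes. s_k = 3^{k} \left(k^{3} + 2 k - 1\right).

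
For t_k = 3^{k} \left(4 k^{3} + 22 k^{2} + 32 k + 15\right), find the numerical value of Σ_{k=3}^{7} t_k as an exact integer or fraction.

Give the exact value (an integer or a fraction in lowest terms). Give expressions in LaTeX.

t_(k+1)/t_k = 3*(4*k**3 + 34*k**2 + 88*k + 73)/(4*k**3 + 22*k**2 + 32*k + 15).
Normal form (A,B,C) = (3, 1, k**3 + 11*k**2/2 + 8*k + 15/4).
Solve (3)·f(k+1) − (1)·f(k) = k**3 + 11*k**2/2 + 8*k + 15/4.
d = 3 from the (0,0,3) case.
Solve for f: f(k) = k*(2*k**2 + 2*k + 1)/4 (degree 3 ≤ 3).
R(k) = B(k−1)·f(k)/C(k) = k*(2*k**2 + 2*k + 1)/(4*k**3 + 22*k**2 + 32*k + 15); s_k = R·t_k = 3**k*k*(2*k**2 + 2*k + 1).
Verify: 3**k*(4*k**3 + 22*k**2 + 32*k + 15) matches t_k.
Sum = s_(8) − s_(3); s_(8) = 7610760, s_(3) = 2025 ⇒ 7608735.

Σ = 7608735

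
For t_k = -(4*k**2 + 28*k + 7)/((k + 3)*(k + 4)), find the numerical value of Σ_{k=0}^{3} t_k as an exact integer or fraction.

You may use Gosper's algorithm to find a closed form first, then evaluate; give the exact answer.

Ratio r(k) = (k + 3)*(28*k + 4*(k + 1)**2 + 35)/((k + 5)*(4*k**2 + 28*k + 7)).
Gosper form: A/B · C(k+1)/C(k) with A=k + 3, B=k + 5, C=k**2 + 7*k + 7/4.
Key eq: (k + 3)·f(k+1) = (k + 4)·f(k) + (k**2 + 7*k + 7/4).
From deg A=1, deg B=1, deg C=2: d=2.
Coefficient equations give f(k) = k*(12*k - 5)/12.
Get s_k = R·t_k = k*(5 - 12*k)/(3*(k + 3)) with R(k) = B(k−1)f(k)/C(k) = k*(k + 4)*(12*k - 5)/(3*(4*k**2 + 28*k + 7)).
s_(k+1) − s_k = (-4*k**2 - 28*k - 7)/(k**2 + 7*k + 12) = t_k.
Σ_(k=0)^(3) t_k = s_(4) − s_(0) = -172/21 − (0) = -172/21.

Σ = -172/21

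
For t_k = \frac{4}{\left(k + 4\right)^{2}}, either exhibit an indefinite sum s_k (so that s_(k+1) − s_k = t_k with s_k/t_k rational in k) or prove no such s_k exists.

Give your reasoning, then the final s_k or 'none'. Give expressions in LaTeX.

none (Gosper's algorithm certifies no s_k)

r(k) = (k + 4)**2/(k + 5)**2 after simplifying.
So A=k**2 + 8*k + 16 and B=k**2 + 10*k + 25, with C=1.
Key eq: (k**2 + 8*k + 16)·f(k+1) = (k**2 + 8*k + 16)·f(k) + (1).
d = 0 from the (2,2,0) case.
Write f(k) = c0. Then LHS − RHS = -1, requiring -1 = 0: contradictory. No certificate.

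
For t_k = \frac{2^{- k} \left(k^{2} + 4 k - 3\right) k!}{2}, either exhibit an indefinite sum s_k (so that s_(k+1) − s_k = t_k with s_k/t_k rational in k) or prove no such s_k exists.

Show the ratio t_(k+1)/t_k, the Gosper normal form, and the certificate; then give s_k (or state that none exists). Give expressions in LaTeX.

t_(k+1)/t_k = (k + 1)*(4*k + (k + 1)**2 + 1)/(2*(k**2 + 4*k - 3)).
So A=k/2 + 1/2 and B=1, with C=k**2 + 4*k - 3.
Solve (k/2 + 1/2)·f(k+1) − (1)·f(k) = k**2 + 4*k - 3.
Bound: deg f ≤ 1.
Solving with deg f ≤ 1: f(k) = 2*(k + 4).
Get s_k = R·t_k = (k + 4)*factorial(k)/2**k with R(k) = B(k−1)f(k)/C(k) = 2*(k + 4)/(k**2 + 4*k - 3).
Check: Δs_k = (k**2 + 4*k - 3)*factorial(k)/(2*2**k). ✓

s_k = 2^{- k} \left(k + 4\right) k!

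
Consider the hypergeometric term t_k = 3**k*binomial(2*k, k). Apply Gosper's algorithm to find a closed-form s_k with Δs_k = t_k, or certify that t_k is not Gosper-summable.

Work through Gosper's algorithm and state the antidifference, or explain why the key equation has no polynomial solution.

The ratio is 6*(2*k + 1)/(k + 1).
Take A(k)=12*k + 6, B(k)=k + 1, C(k)=1.
Key eq: (12*k + 6)·f(k+1) = (k)·f(k) + (1).
d = -1 from the (1,1,0) case.
deg f ≤ -1 is impossible — no certificate.

no hypergeometric antidifference exists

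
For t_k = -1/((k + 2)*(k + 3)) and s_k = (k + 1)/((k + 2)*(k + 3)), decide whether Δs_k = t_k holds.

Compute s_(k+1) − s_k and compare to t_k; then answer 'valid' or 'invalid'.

s_(k+1) = (k + 2)/((k + 3)*(k + 4))
s_(k+1) − s_k = -k/(k**3 + 9*k**2 + 26*k + 24)
(s_(k+1) − s_k) − t_k = 4/(k**3 + 9*k**2 + 26*k + 24)

Invalid: residual 4/(k**3 + 9*k**2 + 26*k + 24) ≠ 0.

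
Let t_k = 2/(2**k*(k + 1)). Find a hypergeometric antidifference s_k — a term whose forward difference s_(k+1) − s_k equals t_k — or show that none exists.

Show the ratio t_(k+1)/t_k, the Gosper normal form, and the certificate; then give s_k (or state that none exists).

none — t_k is not Gosper-summable

Step 1: r(k) = (k + 1)/(2*(k + 2)).
Gosper form: A/B · C(k+1)/C(k) with A=k/2 + 1/2, B=k + 2, C=1.
f must satisfy (k/2 + 1/2)·f(k+1) − (k + 1)·f(k) = 1.
d = -1 from the (1,1,0) case.
d = -1 < 0 ⇒ no nonzero polynomial f; not summable.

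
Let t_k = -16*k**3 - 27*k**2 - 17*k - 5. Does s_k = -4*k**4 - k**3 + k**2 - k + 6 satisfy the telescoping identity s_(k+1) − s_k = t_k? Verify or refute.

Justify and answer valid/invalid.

Valid: the claim telescopes to t_k.

s_(k+1) = -k - 4*(k + 1)**4 - (k + 1)**3 + (k + 1)**2 + 5
s_(k+1) − s_k = -16*k**3 - 27*k**2 - 17*k - 5
(s_(k+1) − s_k) − t_k = 0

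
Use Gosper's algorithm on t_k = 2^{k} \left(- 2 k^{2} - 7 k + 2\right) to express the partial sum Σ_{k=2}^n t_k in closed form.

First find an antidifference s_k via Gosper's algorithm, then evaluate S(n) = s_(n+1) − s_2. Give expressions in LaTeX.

r(k) = 2*(2*k**2 + 11*k + 7)/(2*k**2 + 7*k - 2) after simplifying.
Factor: A=2; B=1; C=k**2 + 7*k/2 - 1.
Key eq: (2)·f(k+1) = (1)·f(k) + (k**2 + 7*k/2 - 1).
Bound: deg f ≤ 2.
Solve for f: f(k) = (2*k**2 - k - 4)/2 (degree 2 ≤ 2).
R(k) = B(k−1)·f(k)/C(k) = (2*k**2 - k - 4)/(2*k**2 + 7*k - 2); s_k = R·t_k = 2**k*(-2*k**2 + k + 4).
Verify: 2**k*(-2*k**2 - 7*k + 2) matches t_k.
s_(n+1) = 2**(n + 1)*(-2*n**2 - 3*n + 3) and s_(2) = -8, so S(n) = -4*2**n*n**2 - 6*2**n*n + 6*2**n + 8.

S(n) = - 4 \cdot 2^{n} n^{2} - 6 \cdot 2^{n} n + 6 \cdot 2^{n} + 8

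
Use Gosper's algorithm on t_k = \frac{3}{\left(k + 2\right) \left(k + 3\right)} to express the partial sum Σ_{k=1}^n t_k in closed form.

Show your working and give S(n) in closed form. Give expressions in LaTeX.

S(n) = \frac{n}{n + 3}

The ratio is (k + 2)/(k + 4).
So A=k + 2 and B=k + 4, with C=1.
f must satisfy (k + 2)·f(k+1) − (k + 3)·f(k) = 1.
d = 1 from the (1,1,0) case.
Coefficient equations give f(k) = k/2.
So s_k = (B(k−1)f/C)·t_k = (k*(k + 3)/2)·t_k = 3*k/(2*(k + 2)).
s_(k+1) − s_k = 3/(k**2 + 5*k + 6) = t_k.
Evaluate: s_(n+1) = 3*(n + 1)/(2*(n + 3)); subtract s_(1) = 1/2 ⇒ S(n) = n/(n + 3).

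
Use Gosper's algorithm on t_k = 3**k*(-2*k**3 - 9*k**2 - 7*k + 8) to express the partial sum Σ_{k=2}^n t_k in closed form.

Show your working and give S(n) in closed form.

t_(k+1)/t_k = 3*(2*k**3 + 15*k**2 + 31*k + 10)/(2*k**3 + 9*k**2 + 7*k - 8).
Factor: A=3; B=1; C=k**3 + 9*k**2/2 + 7*k/2 - 4.
Need (3)·f(k+1) − (1)·f(k) = k**3 + 9*k**2/2 + 7*k/2 - 4.
deg f ≤ 3 (via 0,0,3).
Solving with deg f ≤ 3: f(k) = (k**3 - k - 4)/2.
Certificate R = B(k−1)f/C = (k**3 - k - 4)/(2*k**3 + 9*k**2 + 7*k - 8) gives s_k = 3**k*(-k**3 + k + 4).
Δs = 3**k*(k**3 + 2*k - 3*(k + 1)**3 + 11), as required.
Telescope: S(n) = s_(n+1) − s_(2) = 3**(n + 1)*(-n**3 - 3*n**2 - 2*n + 4) − (-18) = -3*3**n*n**3 - 9*3**n*n**2 - 6*3**n*n + 12*3**n + 18.

S(n) = -3*3**n*n**3 - 9*3**n*n**2 - 6*3**n*n + 12*3**n + 18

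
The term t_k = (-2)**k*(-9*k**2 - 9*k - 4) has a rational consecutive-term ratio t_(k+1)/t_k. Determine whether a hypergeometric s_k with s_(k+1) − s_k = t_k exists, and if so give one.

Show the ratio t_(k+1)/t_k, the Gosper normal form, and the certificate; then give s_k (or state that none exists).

t_(k+1)/t_k = 2*(-9*k**2 - 27*k - 22)/(9*k**2 + 9*k + 4).
A = -2, B = 1, C = k**2 + k + 4/9.
Solve (-2)·f(k+1) − (1)·f(k) = k**2 + k + 4/9.
Bound: deg f ≤ 2.
Coefficient equations give f(k) = -k*(3*k - 1)/9.
Then R = B(k−1)f/C = -k*(3*k - 1)/(9*k**2 + 9*k + 4), so s_k = R(k)·t_k = (-2)**k*k*(3*k - 1).
Check: Δs_k = (-2)**k*(-9*k**2 - 9*k - 4). ✓

s_k = (-2)**k*k*(3*k - 1)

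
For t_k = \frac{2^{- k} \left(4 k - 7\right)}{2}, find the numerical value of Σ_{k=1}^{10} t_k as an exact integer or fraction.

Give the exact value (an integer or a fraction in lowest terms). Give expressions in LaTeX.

t_(k+1)/t_k = (4*k - 3)/(2*(4*k - 7)).
So A=1/2 and B=1, with C=k - 7/4.
f must satisfy (1/2)·f(k+1) − (1)·f(k) = k - 7/4.
deg f ≤ 1 (via 0,0,1).
A polynomial solution: f(k) = -(4*k - 3)/2.
Certificate R = B(k−1)f/C = -2*(4*k - 3)/(4*k - 7) gives s_k = (3 - 4*k)/2**k.
s_(k+1) − s_k = (4*k - 7)/(2*2**k) = t_k.
Telescoping: Σ = s_(11) − s_(1) = -41/2048 − (-1/2) = 983/2048.

Σ = 983/2048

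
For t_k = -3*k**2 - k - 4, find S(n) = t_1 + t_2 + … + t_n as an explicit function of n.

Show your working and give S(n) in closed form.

S(n) = n*(-n**2 - 2*n - 5)

Ratio r(k) = (k + 3*(k + 1)**2 + 5)/(3*k**2 + k + 4).
Gosper form: A/B · C(k+1)/C(k) with A=1, B=1, C=k**2 + k/3 + 4/3.
Need (1)·f(k+1) − (1)·f(k) = k**2 + k/3 + 4/3.
deg f ≤ 3 (via 0,0,2).
A polynomial solution: f(k) = k*(k**2 - k + 4)/3.
Get s_k = R·t_k = k*(-k**2 + k - 4) with R(k) = B(k−1)f(k)/C(k) = k*(k**2 - k + 4)/(3*k**2 + k + 4).
Δs = -3*k**2 - k - 4, as required.
Σ_(k=1)^n t_k = s_(n+1) − s_(1) = (-n**3 - 2*n**2 - 5*n - 4) − (-4), i.e. n*(-n**2 - 2*n - 5).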